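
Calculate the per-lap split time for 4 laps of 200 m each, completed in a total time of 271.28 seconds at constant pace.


Split time = total_time / n_laps = 271.28 / 4
Split time = 67.82 s per lap

67.82 s


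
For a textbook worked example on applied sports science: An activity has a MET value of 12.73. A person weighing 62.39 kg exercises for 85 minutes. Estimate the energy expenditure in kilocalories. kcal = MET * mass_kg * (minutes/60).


kcal = MET * mass * time_hr
Convert time: 85 min = 1.4167 hr
kcal = 12.73 * 62.39 * 1.4167
kcal = 1125.1517 kcal

1125.1517 kcal


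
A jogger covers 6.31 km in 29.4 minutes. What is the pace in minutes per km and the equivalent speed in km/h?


Pace = time / distance = 29.4 min / 6.31 km = 4.6593 min/km
Speed = distance / time_in_hours = 6.31 / 0.49 hr
Speed = 12.8776 km/h

4.6593 min/km, 12.8776 km/h


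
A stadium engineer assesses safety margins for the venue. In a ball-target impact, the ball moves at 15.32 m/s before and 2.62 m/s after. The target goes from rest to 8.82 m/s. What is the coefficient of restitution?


e = (v2_after - v1_after) / (v1_before - v2_before)
Numerator = 8.82 - 2.62 = 6.2
Denominator = 15.32 - 0 = 15.32
e = 6.2 / 15.32 = 0.4047

0.4047


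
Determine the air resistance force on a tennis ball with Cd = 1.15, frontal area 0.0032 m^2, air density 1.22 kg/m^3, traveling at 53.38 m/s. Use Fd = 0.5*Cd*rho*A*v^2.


Fd = 0.5 * Cd * rho * A * v^2
Fd = 0.5 * 1.15 * 1.22 * 0.0032 * 53.38^2
v^2 = 2849.4244
Fd = 0.5 * 1.15 * 1.22 * 0.0032 * 2849.4244 = 6.3964 N

6.3964 N


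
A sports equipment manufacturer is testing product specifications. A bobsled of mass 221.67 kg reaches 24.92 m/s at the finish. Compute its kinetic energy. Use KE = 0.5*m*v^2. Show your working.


KE = 0.5 * m * v^2
KE = 0.5 * 221.67 * 24.92^2
KE = 0.5 * 221.67 * 621.0064 = 68829.2443 J

68829.2443 J


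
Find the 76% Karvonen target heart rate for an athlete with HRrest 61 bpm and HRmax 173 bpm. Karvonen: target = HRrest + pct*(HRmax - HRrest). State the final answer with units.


Target = HRrest + pct*(HRmax - HRrest)
Heart rate reserve = HRmax - HRrest = 173 - 61 = 112 bpm
Fraction = 76% = 0.76
Target = 61 + 0.76 * 112
Target = 61 + 85.12 = 146.12 bpm

146.12 bpm


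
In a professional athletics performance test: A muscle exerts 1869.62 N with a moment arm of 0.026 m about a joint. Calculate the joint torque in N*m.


tau = F * d
tau = 1869.62 * 0.026
tau = 48.6101 N*m

48.6101 N*m


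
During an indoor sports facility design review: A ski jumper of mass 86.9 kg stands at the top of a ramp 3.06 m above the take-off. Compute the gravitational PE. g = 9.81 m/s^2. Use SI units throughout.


PE = m * g * h
PE = 86.9 * 9.81 * 3.06
PE = 852.489 * 3.06 = 2608.6163 J

2608.6163 J


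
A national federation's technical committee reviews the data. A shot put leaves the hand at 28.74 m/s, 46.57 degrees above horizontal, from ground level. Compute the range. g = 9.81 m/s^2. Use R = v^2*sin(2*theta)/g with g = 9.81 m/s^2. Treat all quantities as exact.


R = v^2 * sin(2*theta) / g
Convert angle to radians: theta = 46.57 deg = 0.8128 rad
sin(2*theta) = sin(1.6256) = 0.9985
R = 28.74^2 * 0.9985 / 9.81
R = 825.9876 * 0.9985 / 9.81 = 84.0721 m

84.0721 m


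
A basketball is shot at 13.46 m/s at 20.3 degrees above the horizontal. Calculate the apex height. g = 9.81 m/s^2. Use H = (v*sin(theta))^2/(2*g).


H = (v*sin(theta))^2 / (2*g)
vy = v*sin(theta) = 13.46 * sin(20.3 deg) = 4.6698 m/s
H = vy^2 / (2*g) = 21.8066 / (2*9.81)
H = 21.8066 / 19.62 = 1.1114 m

1.1114 m


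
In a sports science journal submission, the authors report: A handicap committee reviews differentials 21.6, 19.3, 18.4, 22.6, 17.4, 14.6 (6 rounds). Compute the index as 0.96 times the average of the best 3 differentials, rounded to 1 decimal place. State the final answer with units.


All differentials: 21.6, 19.3, 18.4, 22.6, 17.4, 14.6
Sorted: 14.6, 17.4, 18.4, 19.3, 21.6, 22.6
Best 3: 14.6, 17.4, 18.4
Average of best = 50.4 / 3 = 16.8
Raw index = 16.8 * 0.96 = 16.128
Handicap index = round(16.128, 1) = 16.1

16.1


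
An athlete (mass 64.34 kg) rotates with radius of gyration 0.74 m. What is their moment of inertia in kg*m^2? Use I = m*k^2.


I = m * k^2
I = 64.34 * 0.74^2
I = 64.34 * 0.5476 = 35.2326 kg*m^2

35.2326 kg*m^2


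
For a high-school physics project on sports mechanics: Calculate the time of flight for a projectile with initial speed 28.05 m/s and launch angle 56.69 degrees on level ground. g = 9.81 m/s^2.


T = 2*v*sin(theta)/g
sin(theta) = sin(56.69 deg) = 0.8357
T = 2*28.05*0.8357 / 9.81
T = 46.8834 / 9.81 = 4.7791 s

4.7791 s


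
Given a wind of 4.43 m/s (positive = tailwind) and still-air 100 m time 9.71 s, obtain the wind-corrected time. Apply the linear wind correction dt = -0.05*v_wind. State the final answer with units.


dt = -0.05 * v_wind = -0.05 * 4.43 = -0.2215 s
t_corrected = t_still + dt = 9.71 + (-0.2215)
t_corrected = 9.4885 s

9.4885 s


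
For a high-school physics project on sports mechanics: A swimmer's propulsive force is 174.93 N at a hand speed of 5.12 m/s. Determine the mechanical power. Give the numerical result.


P = F * v
P = 174.93 * 5.12
P = 895.6416 W

895.6416 W


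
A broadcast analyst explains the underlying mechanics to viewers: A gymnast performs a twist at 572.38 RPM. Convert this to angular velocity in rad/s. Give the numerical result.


omega = RPM * 2 * pi / 60
omega = 572.38 * 2 * 3.14159 / 60
omega = 3596.3696 / 60 = 59.9395 rad/s

59.9395 rad/s


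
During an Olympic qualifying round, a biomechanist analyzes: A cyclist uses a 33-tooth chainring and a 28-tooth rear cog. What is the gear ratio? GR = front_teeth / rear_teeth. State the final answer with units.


GR = front_teeth / rear_teeth
GR = 33 / 28
GR = 1.1786

1.1786


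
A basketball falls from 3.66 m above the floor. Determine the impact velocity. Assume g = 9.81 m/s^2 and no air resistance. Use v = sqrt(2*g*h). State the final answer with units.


v = sqrt(2 * g * h)
v = sqrt(2 * 9.81 * 3.66)
v = sqrt(71.8092) = 8.474 m/s

8.474 m/s


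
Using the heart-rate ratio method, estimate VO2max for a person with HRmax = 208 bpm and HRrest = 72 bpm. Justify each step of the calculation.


VO2max = 15.3 * HRmax / HRrest
VO2max = 15.3 * 208 / 72
VO2max = 3182.4 / 72 = 44.2 mL/kg/min

44.2 mL/kg/min


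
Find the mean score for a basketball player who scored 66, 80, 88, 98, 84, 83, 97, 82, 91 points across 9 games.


Average = sum / n
Sum = 769
Average = 769 / 9 = 85.4444

85.4444


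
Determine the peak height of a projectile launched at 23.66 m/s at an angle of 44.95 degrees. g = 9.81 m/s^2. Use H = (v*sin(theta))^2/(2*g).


H = (v*sin(theta))^2 / (2*g)
vy = v*sin(theta) = 23.66 * sin(44.95 deg) = 16.7155 m/s
H = vy^2 / (2*g) = 279.4093 / (2*9.81)
H = 279.4093 / 19.62 = 14.241 m

14.241 m


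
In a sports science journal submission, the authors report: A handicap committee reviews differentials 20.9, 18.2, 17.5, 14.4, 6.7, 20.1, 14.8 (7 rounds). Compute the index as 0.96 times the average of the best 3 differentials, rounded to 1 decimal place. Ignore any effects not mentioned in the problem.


All differentials: 20.9, 18.2, 17.5, 14.4, 6.7, 20.1, 14.8
Sorted: 6.7, 14.4, 14.8, 17.5, 18.2, 20.1, 20.9
Best 3: 6.7, 14.4, 14.8
Average of best = 35.9 / 3 = 11.9667
Raw index = 11.9667 * 0.96 = 11.488
Handicap index = round(11.488, 1) = 11.5

11.5


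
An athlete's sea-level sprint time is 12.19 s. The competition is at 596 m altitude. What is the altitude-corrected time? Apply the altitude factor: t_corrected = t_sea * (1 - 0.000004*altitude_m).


Correction factor = 1 - 0.000004 * 596 = 0.997616
t_corrected = t_sea * factor = 12.19 * 0.997616
t_corrected = 12.1609 s

12.1609 s


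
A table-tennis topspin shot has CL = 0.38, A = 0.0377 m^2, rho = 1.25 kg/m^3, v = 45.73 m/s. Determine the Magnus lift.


FM = 0.5 * CL * rho * A * v^2
FM = 0.5 * 0.38 * 1.25 * 0.0377 * 45.73^2
v^2 = 2091.2329
FM = 0.5 * 0.38 * 1.25 * 0.0377 * 2091.2329 = 18.7244 N

18.7244 N


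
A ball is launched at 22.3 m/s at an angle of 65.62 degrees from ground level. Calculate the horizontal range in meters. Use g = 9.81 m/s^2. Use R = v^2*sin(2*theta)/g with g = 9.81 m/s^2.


R = v^2 * sin(2*theta) / g
Convert angle to radians: theta = 65.62 deg = 1.1453 rad
sin(2*theta) = sin(2.2906) = 0.752
R = 22.3^2 * 0.752 / 9.81
R = 497.29 * 0.752 / 9.81 = 38.1182 m

38.1182 m


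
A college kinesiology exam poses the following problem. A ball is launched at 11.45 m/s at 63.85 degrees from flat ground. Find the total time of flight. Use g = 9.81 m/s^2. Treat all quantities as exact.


T = 2*v*sin(theta)/g
sin(theta) = sin(63.85 deg) = 0.8976
T = 2*11.45*0.8976 / 9.81
T = 20.556 / 9.81 = 2.0954 s

2.0954 s


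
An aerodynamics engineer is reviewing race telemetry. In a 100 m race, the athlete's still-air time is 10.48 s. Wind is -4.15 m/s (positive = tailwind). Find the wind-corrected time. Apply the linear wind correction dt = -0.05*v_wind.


dt = -0.05 * v_wind = -0.05 * -4.15 = 0.2075 s
t_corrected = t_still + dt = 10.48 + (0.2075)
t_corrected = 10.6875 s

10.6875 s


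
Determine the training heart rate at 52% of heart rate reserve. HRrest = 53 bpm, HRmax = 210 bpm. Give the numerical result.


Target = HRrest + pct*(HRmax - HRrest)
Heart rate reserve = HRmax - HRrest = 210 - 53 = 157 bpm
Fraction = 52% = 0.52
Target = 53 + 0.52 * 157
Target = 53 + 81.64 = 134.64 bpm

134.64 bpm


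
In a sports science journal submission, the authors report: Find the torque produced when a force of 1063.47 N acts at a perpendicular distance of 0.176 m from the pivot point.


tau = F * d
tau = 1063.47 * 0.176
tau = 187.1707 N*m

187.1707 N*m


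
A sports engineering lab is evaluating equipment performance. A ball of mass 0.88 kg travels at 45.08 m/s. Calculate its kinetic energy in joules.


KE = 0.5 * m * v^2
KE = 0.5 * 0.88 * 45.08^2
KE = 0.5 * 0.88 * 2032.2064 = 894.1708 J

894.1708 J


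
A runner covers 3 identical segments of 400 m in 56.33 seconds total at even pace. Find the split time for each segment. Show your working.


Split time = total_time / n_laps = 56.33 / 3
Split time = 18.7767 s per lap

18.7767 s


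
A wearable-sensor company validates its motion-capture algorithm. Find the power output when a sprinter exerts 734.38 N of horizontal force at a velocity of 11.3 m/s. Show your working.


P = F * v
P = 734.38 * 11.3
P = 8298.494 W

8298.494 W


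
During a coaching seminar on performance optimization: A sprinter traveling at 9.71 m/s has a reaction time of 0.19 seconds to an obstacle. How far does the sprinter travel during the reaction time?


d = v * t
d = 9.71 * 0.19
d = 1.8449 m

1.8449 m


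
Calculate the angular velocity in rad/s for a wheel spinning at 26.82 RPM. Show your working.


omega = RPM * 2 * pi / 60
omega = 26.82 * 2 * 3.14159 / 60
omega = 168.515 / 60 = 2.8086 rad/s

2.8086 rad/s


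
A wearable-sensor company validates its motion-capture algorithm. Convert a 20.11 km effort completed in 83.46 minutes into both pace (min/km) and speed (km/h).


Pace = time / distance = 83.46 min / 20.11 km = 4.1502 min/km
Speed = distance / time_in_hours = 20.11 / 1.391 hr
Speed = 14.4572 km/h

4.1502 min/km, 14.4572 km/h


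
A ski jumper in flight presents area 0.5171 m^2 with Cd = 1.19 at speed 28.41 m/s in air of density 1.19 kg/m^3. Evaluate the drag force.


Fd = 0.5 * Cd * rho * A * v^2
Fd = 0.5 * 1.19 * 1.19 * 0.5171 * 28.41^2
v^2 = 807.1281
Fd = 0.5 * 1.19 * 1.19 * 0.5171 * 807.1281 = 295.516 N

295.516 N


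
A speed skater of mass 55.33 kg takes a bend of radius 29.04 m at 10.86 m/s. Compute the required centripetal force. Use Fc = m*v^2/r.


Fc = m * v^2 / r
v^2 = 10.86^2 = 117.9396
Fc = 55.33 * 117.9396 / 29.04
Fc = 6525.5981 / 29.04 = 224.7107 N

224.7107 N


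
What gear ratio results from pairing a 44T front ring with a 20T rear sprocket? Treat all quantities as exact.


GR = front_teeth / rear_teeth
GR = 44 / 20
GR = 2.2

2.2


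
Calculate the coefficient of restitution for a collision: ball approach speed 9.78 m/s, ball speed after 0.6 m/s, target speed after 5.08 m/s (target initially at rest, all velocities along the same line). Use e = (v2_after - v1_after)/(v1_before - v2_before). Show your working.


e = (v2_after - v1_after) / (v1_before - v2_before)
Numerator = 5.08 - 0.6 = 4.48
Denominator = 9.78 - 0 = 9.78
e = 4.48 / 9.78 = 0.4581

0.4581


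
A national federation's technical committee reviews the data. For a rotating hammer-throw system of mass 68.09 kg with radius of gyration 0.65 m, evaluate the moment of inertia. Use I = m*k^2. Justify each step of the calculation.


I = m * k^2
I = 68.09 * 0.65^2
I = 68.09 * 0.4225 = 28.768 kg*m^2

28.768 kg*m^2


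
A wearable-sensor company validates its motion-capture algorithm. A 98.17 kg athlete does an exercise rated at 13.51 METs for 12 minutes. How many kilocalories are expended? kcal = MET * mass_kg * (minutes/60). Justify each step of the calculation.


kcal = MET * mass * time_hr
Convert time: 12 min = 0.2 hr
kcal = 13.51 * 98.17 * 0.2
kcal = 265.2553 kcal

265.2553 kcal


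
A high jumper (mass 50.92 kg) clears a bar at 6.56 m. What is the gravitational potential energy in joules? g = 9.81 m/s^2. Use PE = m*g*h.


PE = m * g * h
PE = 50.92 * 9.81 * 6.56
PE = 499.5252 * 6.56 = 3276.8853 J

3276.8853 J


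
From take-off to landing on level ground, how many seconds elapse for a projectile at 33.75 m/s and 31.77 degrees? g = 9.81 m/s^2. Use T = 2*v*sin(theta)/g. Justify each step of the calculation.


T = 2*v*sin(theta)/g
sin(theta) = sin(31.77 deg) = 0.5265
T = 2*33.75*0.5265 / 9.81
T = 35.5395 / 9.81 = 3.6228 s

3.6228 s


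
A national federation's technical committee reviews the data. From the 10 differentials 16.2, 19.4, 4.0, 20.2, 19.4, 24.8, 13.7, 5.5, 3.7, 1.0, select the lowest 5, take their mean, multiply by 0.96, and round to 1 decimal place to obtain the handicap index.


All differentials: 16.2, 19.4, 4.0, 20.2, 19.4, 24.8, 13.7, 5.5, 3.7, 1.0
Sorted: 1.0, 3.7, 4.0, 5.5, 13.7, 16.2, 19.4, 19.4, 20.2, 24.8
Best 5: 1.0, 3.7, 4.0, 5.5, 13.7
Average of best = 27.9 / 5 = 5.58
Raw index = 5.58 * 0.96 = 5.3568
Handicap index = round(5.3568, 1) = 5.4

5.4


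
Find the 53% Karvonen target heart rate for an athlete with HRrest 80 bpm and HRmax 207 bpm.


Target = HRrest + pct*(HRmax - HRrest)
Heart rate reserve = HRmax - HRrest = 207 - 80 = 127 bpm
Fraction = 53% = 0.53
Target = 80 + 0.53 * 127
Target = 80 + 67.31 = 147.31 bpm

147.31 bpm


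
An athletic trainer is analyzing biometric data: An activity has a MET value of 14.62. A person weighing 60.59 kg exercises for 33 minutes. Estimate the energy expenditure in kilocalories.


kcal = MET * mass * time_hr
Convert time: 33 min = 0.55 hr
kcal = 14.62 * 60.59 * 0.55
kcal = 487.2042 kcal

487.2042 kcal


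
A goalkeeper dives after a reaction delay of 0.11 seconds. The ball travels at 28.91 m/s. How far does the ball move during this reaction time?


d = v * t
d = 28.91 * 0.11
d = 3.1801 m

3.1801 m


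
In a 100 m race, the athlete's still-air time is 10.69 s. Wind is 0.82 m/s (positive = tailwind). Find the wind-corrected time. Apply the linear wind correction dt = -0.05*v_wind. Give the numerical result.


dt = -0.05 * v_wind = -0.05 * 0.82 = -0.041 s
t_corrected = t_still + dt = 10.69 + (-0.041)
t_corrected = 10.649 s

10.649 s


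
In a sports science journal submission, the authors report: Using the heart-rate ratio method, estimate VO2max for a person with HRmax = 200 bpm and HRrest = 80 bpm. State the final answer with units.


VO2max = 15.3 * HRmax / HRrest
VO2max = 15.3 * 200 / 80
VO2max = 3060 / 80 = 38.25 mL/kg/min

38.25 mL/kg/min


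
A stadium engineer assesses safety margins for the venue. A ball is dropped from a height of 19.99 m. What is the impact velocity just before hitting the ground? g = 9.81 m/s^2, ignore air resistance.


v = sqrt(2 * g * h)
v = sqrt(2 * 9.81 * 19.99)
v = sqrt(392.2038) = 19.8041 m/s

19.8041 m/s


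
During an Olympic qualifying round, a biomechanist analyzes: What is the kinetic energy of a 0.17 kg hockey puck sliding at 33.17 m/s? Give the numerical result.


KE = 0.5 * m * v^2
KE = 0.5 * 0.17 * 33.17^2
KE = 0.5 * 0.17 * 1100.2489 = 93.5212 J

93.5212 J


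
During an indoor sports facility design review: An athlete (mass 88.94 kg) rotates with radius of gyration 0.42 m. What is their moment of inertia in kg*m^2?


I = m * k^2
I = 88.94 * 0.42^2
I = 88.94 * 0.1764 = 15.689 kg*m^2

15.689 kg*m^2


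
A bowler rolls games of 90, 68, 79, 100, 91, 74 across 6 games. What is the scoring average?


Average = sum / n
Sum = 502
Average = 502 / 6 = 83.6667

83.6667


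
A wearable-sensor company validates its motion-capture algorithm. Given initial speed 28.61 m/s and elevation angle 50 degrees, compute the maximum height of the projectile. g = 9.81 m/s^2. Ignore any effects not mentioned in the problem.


H = (v*sin(theta))^2 / (2*g)
vy = v*sin(theta) = 28.61 * sin(50 deg) = 21.9165 m/s
H = vy^2 / (2*g) = 480.3344 / (2*9.81)
H = 480.3344 / 19.62 = 24.4819 m

24.4819 m


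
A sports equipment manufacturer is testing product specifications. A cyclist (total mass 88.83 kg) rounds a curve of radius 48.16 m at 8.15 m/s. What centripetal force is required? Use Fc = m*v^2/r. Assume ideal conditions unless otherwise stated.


Fc = m * v^2 / r
v^2 = 8.15^2 = 66.4225
Fc = 88.83 * 66.4225 / 48.16
Fc = 5900.3107 / 48.16 = 122.5148 N

122.5148 N


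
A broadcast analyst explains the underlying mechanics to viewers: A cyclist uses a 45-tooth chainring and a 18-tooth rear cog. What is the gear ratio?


GR = front_teeth / rear_teeth
GR = 45 / 18
GR = 2.5

2.5


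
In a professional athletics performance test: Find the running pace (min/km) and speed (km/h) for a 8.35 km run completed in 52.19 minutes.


Pace = time / distance = 52.19 min / 8.35 km = 6.2503 min/km
Speed = distance / time_in_hours = 8.35 / 0.8698 hr
Speed = 9.5995 km/h

6.2503 min/km, 9.5995 km/h


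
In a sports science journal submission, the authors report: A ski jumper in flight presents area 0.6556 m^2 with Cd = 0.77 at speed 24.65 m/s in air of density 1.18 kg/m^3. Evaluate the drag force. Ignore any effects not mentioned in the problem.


Fd = 0.5 * Cd * rho * A * v^2
Fd = 0.5 * 0.77 * 1.18 * 0.6556 * 24.65^2
v^2 = 607.6225
Fd = 0.5 * 0.77 * 1.18 * 0.6556 * 607.6225 = 180.9737 N

180.9737 N


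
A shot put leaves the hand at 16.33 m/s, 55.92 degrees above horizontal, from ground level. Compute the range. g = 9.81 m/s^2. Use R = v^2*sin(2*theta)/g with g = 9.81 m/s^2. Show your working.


R = v^2 * sin(2*theta) / g
Convert angle to radians: theta = 55.92 deg = 0.976 rad
sin(2*theta) = sin(1.952) = 0.9282
R = 16.33^2 * 0.9282 / 9.81
R = 266.6689 * 0.9282 / 9.81 = 25.2323 m

25.2323 m


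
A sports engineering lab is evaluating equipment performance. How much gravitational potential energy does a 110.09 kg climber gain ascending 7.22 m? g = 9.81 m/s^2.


PE = m * g * h
PE = 110.09 * 9.81 * 7.22
PE = 1079.9829 * 7.22 = 7797.4765 J

7797.4765 J


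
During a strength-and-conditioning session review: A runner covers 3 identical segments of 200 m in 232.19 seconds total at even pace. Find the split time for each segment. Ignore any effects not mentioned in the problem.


Split time = total_time / n_laps = 232.19 / 3
Split time = 77.3967 s per lap

77.3967 s


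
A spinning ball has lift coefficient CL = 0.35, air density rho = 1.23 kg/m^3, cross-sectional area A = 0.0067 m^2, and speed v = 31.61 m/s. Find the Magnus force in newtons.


FM = 0.5 * CL * rho * A * v^2
FM = 0.5 * 0.35 * 1.23 * 0.0067 * 31.61^2
v^2 = 999.1921
FM = 0.5 * 0.35 * 1.23 * 0.0067 * 999.1921 = 1.441 N

1.441 N


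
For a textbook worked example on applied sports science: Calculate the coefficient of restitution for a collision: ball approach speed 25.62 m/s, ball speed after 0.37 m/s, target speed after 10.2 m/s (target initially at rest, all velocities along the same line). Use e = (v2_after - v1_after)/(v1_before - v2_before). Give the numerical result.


e = (v2_after - v1_after) / (v1_before - v2_before)
Numerator = 10.2 - 0.37 = 9.83
Denominator = 25.62 - 0 = 25.62
e = 9.83 / 25.62 = 0.3837

0.3837


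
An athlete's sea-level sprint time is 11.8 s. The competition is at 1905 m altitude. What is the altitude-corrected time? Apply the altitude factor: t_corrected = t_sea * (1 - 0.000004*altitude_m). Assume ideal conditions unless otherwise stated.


Correction factor = 1 - 0.000004 * 1905 = 0.99238
t_corrected = t_sea * factor = 11.8 * 0.99238
t_corrected = 11.7101 s

11.7101 s


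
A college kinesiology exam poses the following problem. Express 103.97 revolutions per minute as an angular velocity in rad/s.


omega = RPM * 2 * pi / 60
omega = 103.97 * 2 * 3.14159 / 60
omega = 653.2628 / 60 = 10.8877 rad/s

10.8877 rad/s


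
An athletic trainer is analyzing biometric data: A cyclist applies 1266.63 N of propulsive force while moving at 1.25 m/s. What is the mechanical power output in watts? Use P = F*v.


P = F * v
P = 1266.63 * 1.25
P = 1583.2875 W

1583.2875 W


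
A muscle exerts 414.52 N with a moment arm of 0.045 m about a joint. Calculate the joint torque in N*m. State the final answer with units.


tau = F * d
tau = 414.52 * 0.045
tau = 18.6534 N*m

18.6534 N*m


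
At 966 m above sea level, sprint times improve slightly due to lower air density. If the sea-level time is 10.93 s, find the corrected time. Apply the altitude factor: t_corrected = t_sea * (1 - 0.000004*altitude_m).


Correction factor = 1 - 0.000004 * 966 = 0.996136
t_corrected = t_sea * factor = 10.93 * 0.996136
t_corrected = 10.8878 s

10.8878 s


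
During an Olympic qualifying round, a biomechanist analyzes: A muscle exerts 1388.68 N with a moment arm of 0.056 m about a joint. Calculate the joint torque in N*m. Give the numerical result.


tau = F * d
tau = 1388.68 * 0.056
tau = 77.7661 N*m

77.7661 N*m


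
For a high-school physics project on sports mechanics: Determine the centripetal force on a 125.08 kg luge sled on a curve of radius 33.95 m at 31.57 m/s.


Fc = m * v^2 / r
v^2 = 31.57^2 = 996.6649
Fc = 125.08 * 996.6649 / 33.95
Fc = 124662.8457 / 33.95 = 3671.9542 N

3671.9542 N


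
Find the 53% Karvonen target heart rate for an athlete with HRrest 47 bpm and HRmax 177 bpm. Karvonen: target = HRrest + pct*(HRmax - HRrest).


Target = HRrest + pct*(HRmax - HRrest)
Heart rate reserve = HRmax - HRrest = 177 - 47 = 130 bpm
Fraction = 53% = 0.53
Target = 47 + 0.53 * 130
Target = 47 + 68.9 = 115.9 bpm

115.9 bpm


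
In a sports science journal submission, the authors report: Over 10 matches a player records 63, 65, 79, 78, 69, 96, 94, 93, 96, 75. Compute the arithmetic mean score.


Average = sum / n
Sum = 808
Average = 808 / 10 = 80.8

80.8


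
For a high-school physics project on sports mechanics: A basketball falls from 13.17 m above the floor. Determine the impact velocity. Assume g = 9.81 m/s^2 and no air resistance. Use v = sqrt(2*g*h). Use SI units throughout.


v = sqrt(2 * g * h)
v = sqrt(2 * 9.81 * 13.17)
v = sqrt(258.3954) = 16.0747 m/s

16.0747 m/s


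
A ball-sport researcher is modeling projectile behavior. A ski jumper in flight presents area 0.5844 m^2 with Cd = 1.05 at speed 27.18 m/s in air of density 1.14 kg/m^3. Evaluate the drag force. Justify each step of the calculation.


Fd = 0.5 * Cd * rho * A * v^2
Fd = 0.5 * 1.05 * 1.14 * 0.5844 * 27.18^2
v^2 = 738.7524
Fd = 0.5 * 1.05 * 1.14 * 0.5844 * 738.7524 = 258.3886 N

258.3886 N


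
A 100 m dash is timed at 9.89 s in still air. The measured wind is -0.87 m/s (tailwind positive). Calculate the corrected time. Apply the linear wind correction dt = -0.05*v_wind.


dt = -0.05 * v_wind = -0.05 * -0.87 = 0.0435 s
t_corrected = t_still + dt = 9.89 + (0.0435)
t_corrected = 9.9335 s

9.9335 s


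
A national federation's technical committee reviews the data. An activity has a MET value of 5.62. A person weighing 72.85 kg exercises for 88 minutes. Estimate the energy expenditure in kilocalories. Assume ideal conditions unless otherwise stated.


kcal = MET * mass * time_hr
Convert time: 88 min = 1.4667 hr
kcal = 5.62 * 72.85 * 1.4667
kcal = 600.4783 kcal

600.4783 kcal


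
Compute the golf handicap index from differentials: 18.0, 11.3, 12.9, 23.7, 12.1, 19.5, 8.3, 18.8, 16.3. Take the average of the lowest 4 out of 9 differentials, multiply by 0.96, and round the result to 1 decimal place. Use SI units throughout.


All differentials: 18.0, 11.3, 12.9, 23.7, 12.1, 19.5, 8.3, 18.8, 16.3
Sorted: 8.3, 11.3, 12.1, 12.9, 16.3, 18.0, 18.8, 19.5, 23.7
Best 4: 8.3, 11.3, 12.1, 12.9
Average of best = 44.6 / 4 = 11.15
Raw index = 11.15 * 0.96 = 10.704
Handicap index = round(10.704, 1) = 10.7

10.7


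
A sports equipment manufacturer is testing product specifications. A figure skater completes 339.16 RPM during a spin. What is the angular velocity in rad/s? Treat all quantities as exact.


omega = RPM * 2 * pi / 60
omega = 339.16 * 2 * 3.14159 / 60
omega = 2131.0051 / 60 = 35.5168 rad/s

35.5168 rad/s


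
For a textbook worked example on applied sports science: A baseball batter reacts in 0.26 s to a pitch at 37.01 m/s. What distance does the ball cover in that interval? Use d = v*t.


d = v * t
d = 37.01 * 0.26
d = 9.6226 m

9.6226 m


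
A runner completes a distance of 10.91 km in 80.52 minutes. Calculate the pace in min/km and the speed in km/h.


Pace = time / distance = 80.52 min / 10.91 km = 7.3804 min/km
Speed = distance / time_in_hours = 10.91 / 1.342 hr
Speed = 8.1297 km/h

7.3804 min/km, 8.1297 km/h


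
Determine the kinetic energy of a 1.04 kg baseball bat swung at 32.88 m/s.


KE = 0.5 * m * v^2
KE = 0.5 * 1.04 * 32.88^2
KE = 0.5 * 1.04 * 1081.0944 = 562.1691 J

562.1691 J


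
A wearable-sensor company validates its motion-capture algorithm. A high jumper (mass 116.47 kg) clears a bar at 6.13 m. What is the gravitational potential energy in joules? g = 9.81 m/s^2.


PE = m * g * h
PE = 116.47 * 9.81 * 6.13
PE = 1142.5707 * 6.13 = 7003.9584 J

7003.9584 J


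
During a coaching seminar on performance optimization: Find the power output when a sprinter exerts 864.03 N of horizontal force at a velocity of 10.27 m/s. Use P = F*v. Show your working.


P = F * v
P = 864.03 * 10.27
P = 8873.5881 W

8873.5881 W


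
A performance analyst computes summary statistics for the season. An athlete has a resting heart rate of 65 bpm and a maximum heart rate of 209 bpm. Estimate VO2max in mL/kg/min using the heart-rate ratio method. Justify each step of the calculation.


VO2max = 15.3 * HRmax / HRrest
VO2max = 15.3 * 209 / 65
VO2max = 3197.7 / 65 = 49.1954 mL/kg/min

49.1954 mL/kg/min


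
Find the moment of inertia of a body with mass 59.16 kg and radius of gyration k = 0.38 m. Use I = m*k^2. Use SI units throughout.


I = m * k^2
I = 59.16 * 0.38^2
I = 59.16 * 0.1444 = 8.5427 kg*m^2

8.5427 kg*m^2


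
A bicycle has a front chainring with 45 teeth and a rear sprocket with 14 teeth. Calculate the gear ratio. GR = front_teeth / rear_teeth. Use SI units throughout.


GR = front_teeth / rear_teeth
GR = 45 / 14
GR = 3.2143

3.2143


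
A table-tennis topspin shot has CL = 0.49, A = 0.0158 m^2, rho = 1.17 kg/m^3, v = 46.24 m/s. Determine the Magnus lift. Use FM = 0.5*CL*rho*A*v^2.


FM = 0.5 * CL * rho * A * v^2
FM = 0.5 * 0.49 * 1.17 * 0.0158 * 46.24^2
v^2 = 2138.1376
FM = 0.5 * 0.49 * 1.17 * 0.0158 * 2138.1376 = 9.6838 N

9.6838 N


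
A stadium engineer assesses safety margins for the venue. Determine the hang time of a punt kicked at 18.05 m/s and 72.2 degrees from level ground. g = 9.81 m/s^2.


T = 2*v*sin(theta)/g
sin(theta) = sin(72.2 deg) = 0.9521
T = 2*18.05*0.9521 / 9.81
T = 34.3719 / 9.81 = 3.5038 s

3.5038 s


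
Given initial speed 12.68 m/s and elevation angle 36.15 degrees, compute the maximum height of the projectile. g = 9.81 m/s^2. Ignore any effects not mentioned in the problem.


H = (v*sin(theta))^2 / (2*g)
vy = v*sin(theta) = 12.68 * sin(36.15 deg) = 7.4799 m/s
H = vy^2 / (2*g) = 55.9496 / (2*9.81)
H = 55.9496 / 19.62 = 2.8517 m

2.8517 m


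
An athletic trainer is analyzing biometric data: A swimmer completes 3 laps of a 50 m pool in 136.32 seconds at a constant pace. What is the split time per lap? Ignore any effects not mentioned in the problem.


Split time = total_time / n_laps = 136.32 / 3
Split time = 45.44 s per lap

45.44 s


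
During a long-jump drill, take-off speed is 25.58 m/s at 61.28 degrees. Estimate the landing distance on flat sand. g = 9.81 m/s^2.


R = v^2 * sin(2*theta) / g
Convert angle to radians: theta = 61.28 deg = 1.0695 rad
sin(2*theta) = sin(2.1391) = 0.8428
R = 25.58^2 * 0.8428 / 9.81
R = 654.3364 * 0.8428 / 9.81 = 56.2175 m

56.2175 m


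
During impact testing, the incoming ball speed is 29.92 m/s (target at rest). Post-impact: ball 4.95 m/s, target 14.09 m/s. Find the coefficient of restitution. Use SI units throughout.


e = (v2_after - v1_after) / (v1_before - v2_before)
Numerator = 14.09 - 4.95 = 9.14
Denominator = 29.92 - 0 = 29.92
e = 9.14 / 29.92 = 0.3055

0.3055


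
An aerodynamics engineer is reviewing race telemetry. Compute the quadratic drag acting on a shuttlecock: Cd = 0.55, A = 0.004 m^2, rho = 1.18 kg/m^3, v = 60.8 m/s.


Fd = 0.5 * Cd * rho * A * v^2
Fd = 0.5 * 0.55 * 1.18 * 0.004 * 60.8^2
v^2 = 3696.64
Fd = 0.5 * 0.55 * 1.18 * 0.004 * 3696.64 = 4.7982 N

4.7982 N


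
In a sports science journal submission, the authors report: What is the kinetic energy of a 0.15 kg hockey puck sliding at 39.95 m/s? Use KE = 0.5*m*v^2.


KE = 0.5 * m * v^2
KE = 0.5 * 0.15 * 39.95^2
KE = 0.5 * 0.15 * 1596.0025 = 119.7002 J

119.7002 J


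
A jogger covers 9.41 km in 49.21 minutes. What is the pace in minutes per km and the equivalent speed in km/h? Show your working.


Pace = time / distance = 49.21 min / 9.41 km = 5.2295 min/km
Speed = distance / time_in_hours = 9.41 / 0.8202 hr
Speed = 11.4733 km/h

5.2295 min/km, 11.4733 km/h


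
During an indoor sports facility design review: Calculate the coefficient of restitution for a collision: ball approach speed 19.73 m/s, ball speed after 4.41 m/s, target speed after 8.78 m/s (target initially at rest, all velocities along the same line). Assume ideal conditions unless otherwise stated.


e = (v2_after - v1_after) / (v1_before - v2_before)
Numerator = 8.78 - 4.41 = 4.37
Denominator = 19.73 - 0 = 19.73
e = 4.37 / 19.73 = 0.2215

0.2215


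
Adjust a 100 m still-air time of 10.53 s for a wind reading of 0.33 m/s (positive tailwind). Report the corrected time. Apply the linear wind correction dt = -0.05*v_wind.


dt = -0.05 * v_wind = -0.05 * 0.33 = -0.0165 s
t_corrected = t_still + dt = 10.53 + (-0.0165)
t_corrected = 10.5135 s

10.5135 s


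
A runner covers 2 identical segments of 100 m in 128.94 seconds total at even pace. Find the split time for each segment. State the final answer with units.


Split time = total_time / n_laps = 128.94 / 2
Split time = 64.47 s per lap

64.47 s


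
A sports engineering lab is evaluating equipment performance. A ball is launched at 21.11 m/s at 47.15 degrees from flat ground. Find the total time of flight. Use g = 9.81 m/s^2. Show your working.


T = 2*v*sin(theta)/g
sin(theta) = sin(47.15 deg) = 0.7331
T = 2*21.11*0.7331 / 9.81
T = 30.953 / 9.81 = 3.1553 s

3.1553 s


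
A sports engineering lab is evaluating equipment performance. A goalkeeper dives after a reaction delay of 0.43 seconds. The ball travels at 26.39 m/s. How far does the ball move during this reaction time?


d = v * t
d = 26.39 * 0.43
d = 11.3477 m

11.3477 m


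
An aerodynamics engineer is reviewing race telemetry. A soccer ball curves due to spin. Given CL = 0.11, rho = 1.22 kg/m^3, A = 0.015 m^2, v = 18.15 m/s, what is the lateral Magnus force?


FM = 0.5 * CL * rho * A * v^2
FM = 0.5 * 0.11 * 1.22 * 0.015 * 18.15^2
v^2 = 329.4225
FM = 0.5 * 0.11 * 1.22 * 0.015 * 329.4225 = 0.3316 N

0.3316 N


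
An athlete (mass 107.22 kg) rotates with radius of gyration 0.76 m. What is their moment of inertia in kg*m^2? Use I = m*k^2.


I = m * k^2
I = 107.22 * 0.76^2
I = 107.22 * 0.5776 = 61.9303 kg*m^2

61.9303 kg*m^2


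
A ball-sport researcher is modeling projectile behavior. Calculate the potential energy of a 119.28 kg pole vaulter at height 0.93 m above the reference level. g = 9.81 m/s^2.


PE = m * g * h
PE = 119.28 * 9.81 * 0.93
PE = 1170.1368 * 0.93 = 1088.2272 J

1088.2272 J


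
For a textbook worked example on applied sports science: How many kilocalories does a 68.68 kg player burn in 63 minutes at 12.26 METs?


kcal = MET * mass * time_hr
Convert time: 63 min = 1.05 hr
kcal = 12.26 * 68.68 * 1.05
kcal = 884.1176 kcal

884.1176 kcal


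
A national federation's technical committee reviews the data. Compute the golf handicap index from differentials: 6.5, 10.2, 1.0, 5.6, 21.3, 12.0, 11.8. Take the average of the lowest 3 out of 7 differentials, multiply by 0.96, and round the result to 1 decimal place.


All differentials: 6.5, 10.2, 1.0, 5.6, 21.3, 12.0, 11.8
Sorted: 1.0, 5.6, 6.5, 10.2, 11.8, 12.0, 21.3
Best 3: 1.0, 5.6, 6.5
Average of best = 13.1 / 3 = 4.3667
Raw index = 4.3667 * 0.96 = 4.192
Handicap index = round(4.192, 1) = 4.2

4.2


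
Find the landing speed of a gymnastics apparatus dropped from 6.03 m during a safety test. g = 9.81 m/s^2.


v = sqrt(2 * g * h)
v = sqrt(2 * 9.81 * 6.03)
v = sqrt(118.3086) = 10.877 m/s

10.877 m/s


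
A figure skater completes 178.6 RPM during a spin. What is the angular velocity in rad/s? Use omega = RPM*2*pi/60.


omega = RPM * 2 * pi / 60
omega = 178.6 * 2 * 3.14159 / 60
omega = 1122.1769 / 60 = 18.7029 rad/s

18.7029 rad/s


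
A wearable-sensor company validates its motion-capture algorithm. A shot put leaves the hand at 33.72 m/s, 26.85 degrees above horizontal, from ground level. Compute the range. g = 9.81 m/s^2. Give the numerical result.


R = v^2 * sin(2*theta) / g
Convert angle to radians: theta = 26.85 deg = 0.4686 rad
sin(2*theta) = sin(0.9372) = 0.8059
R = 33.72^2 * 0.8059 / 9.81
R = 1137.0384 * 0.8059 / 9.81 = 93.412 m

93.412 m


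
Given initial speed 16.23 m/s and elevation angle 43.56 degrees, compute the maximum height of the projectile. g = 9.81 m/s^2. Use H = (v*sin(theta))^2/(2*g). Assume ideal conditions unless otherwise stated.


H = (v*sin(theta))^2 / (2*g)
vy = v*sin(theta) = 16.23 * sin(43.56 deg) = 11.1843 m/s
H = vy^2 / (2*g) = 125.0889 / (2*9.81)
H = 125.0889 / 19.62 = 6.3756 m

6.3756 m


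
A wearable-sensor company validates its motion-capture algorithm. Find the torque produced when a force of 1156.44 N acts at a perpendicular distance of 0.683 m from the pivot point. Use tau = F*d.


tau = F * d
tau = 1156.44 * 0.683
tau = 789.8485 N*m

789.8485 N*m


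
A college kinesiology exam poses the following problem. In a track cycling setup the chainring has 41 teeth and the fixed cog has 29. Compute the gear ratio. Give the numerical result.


GR = front_teeth / rear_teeth
GR = 41 / 29
GR = 1.4138

1.4138


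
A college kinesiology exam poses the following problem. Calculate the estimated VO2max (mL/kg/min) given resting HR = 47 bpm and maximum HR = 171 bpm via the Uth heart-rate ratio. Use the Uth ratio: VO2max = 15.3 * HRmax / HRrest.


VO2max = 15.3 * HRmax / HRrest
VO2max = 15.3 * 171 / 47
VO2max = 2616.3 / 47 = 55.666 mL/kg/min

55.666 mL/kg/min


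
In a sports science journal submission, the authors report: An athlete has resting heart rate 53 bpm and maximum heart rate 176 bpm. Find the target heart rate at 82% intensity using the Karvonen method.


Target = HRrest + pct*(HRmax - HRrest)
Heart rate reserve = HRmax - HRrest = 176 - 53 = 123 bpm
Fraction = 82% = 0.82
Target = 53 + 0.82 * 123
Target = 53 + 100.86 = 153.86 bpm

153.86 bpm


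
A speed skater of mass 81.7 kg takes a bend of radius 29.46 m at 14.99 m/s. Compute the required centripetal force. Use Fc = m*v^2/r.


Fc = m * v^2 / r
v^2 = 14.99^2 = 224.7001
Fc = 81.7 * 224.7001 / 29.46
Fc = 18357.9982 / 29.46 = 623.15 N

623.15 N


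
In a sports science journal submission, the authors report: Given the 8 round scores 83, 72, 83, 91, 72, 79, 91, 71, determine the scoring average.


Average = sum / n
Sum = 642
Average = 642 / 8 = 80.25

80.25


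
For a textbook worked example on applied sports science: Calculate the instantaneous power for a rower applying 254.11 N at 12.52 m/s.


P = F * v
P = 254.11 * 12.52
P = 3181.4572 W

3181.4572 W


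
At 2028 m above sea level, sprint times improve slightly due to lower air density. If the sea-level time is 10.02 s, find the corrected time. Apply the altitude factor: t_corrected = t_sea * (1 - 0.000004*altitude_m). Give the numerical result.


Correction factor = 1 - 0.000004 * 2028 = 0.991888
t_corrected = t_sea * factor = 10.02 * 0.991888
t_corrected = 9.9387 s

9.9387 s


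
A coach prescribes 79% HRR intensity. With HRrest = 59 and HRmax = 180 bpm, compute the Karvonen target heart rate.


Target = HRrest + pct*(HRmax - HRrest)
Heart rate reserve = HRmax - HRrest = 180 - 59 = 121 bpm
Fraction = 79% = 0.79
Target = 59 + 0.79 * 121
Target = 59 + 95.59 = 154.59 bpm

154.59 bpm


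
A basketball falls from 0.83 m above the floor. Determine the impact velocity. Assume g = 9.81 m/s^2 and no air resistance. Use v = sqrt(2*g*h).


v = sqrt(2 * g * h)
v = sqrt(2 * 9.81 * 0.83)
v = sqrt(16.2846) = 4.0354 m/s

4.0354 m/s


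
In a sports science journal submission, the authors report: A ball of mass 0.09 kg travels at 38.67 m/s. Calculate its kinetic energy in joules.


KE = 0.5 * m * v^2
KE = 0.5 * 0.09 * 38.67^2
KE = 0.5 * 0.09 * 1495.3689 = 67.2916 J

67.2916 J


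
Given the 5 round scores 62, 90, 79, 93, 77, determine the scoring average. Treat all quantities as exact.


Average = sum / n
Sum = 401
Average = 401 / 5 = 80.2

80.2


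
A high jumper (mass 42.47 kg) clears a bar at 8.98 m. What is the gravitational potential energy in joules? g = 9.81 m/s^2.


PE = m * g * h
PE = 42.47 * 9.81 * 8.98
PE = 416.6307 * 8.98 = 3741.3437 J

3741.3437 J


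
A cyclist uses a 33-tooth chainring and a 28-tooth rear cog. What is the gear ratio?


GR = front_teeth / rear_teeth
GR = 33 / 28
GR = 1.1786

1.1786


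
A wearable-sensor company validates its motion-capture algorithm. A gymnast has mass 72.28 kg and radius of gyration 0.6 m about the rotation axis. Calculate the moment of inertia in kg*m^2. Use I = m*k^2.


I = m * k^2
I = 72.28 * 0.6^2
I = 72.28 * 0.36 = 26.0208 kg*m^2

26.0208 kg*m^2


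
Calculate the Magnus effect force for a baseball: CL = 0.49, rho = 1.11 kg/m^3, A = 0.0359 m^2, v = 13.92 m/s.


FM = 0.5 * CL * rho * A * v^2
FM = 0.5 * 0.49 * 1.11 * 0.0359 * 13.92^2
v^2 = 193.7664
FM = 0.5 * 0.49 * 1.11 * 0.0359 * 193.7664 = 1.8917 N

1.8917 N


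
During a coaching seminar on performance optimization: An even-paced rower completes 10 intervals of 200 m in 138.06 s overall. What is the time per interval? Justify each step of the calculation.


Split time = total_time / n_laps = 138.06 / 10
Split time = 13.806 s per lap

13.806 s


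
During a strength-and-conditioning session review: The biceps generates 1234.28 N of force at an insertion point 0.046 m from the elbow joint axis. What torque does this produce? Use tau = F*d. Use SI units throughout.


tau = F * d
tau = 1234.28 * 0.046
tau = 56.7769 N*m

56.7769 N*m


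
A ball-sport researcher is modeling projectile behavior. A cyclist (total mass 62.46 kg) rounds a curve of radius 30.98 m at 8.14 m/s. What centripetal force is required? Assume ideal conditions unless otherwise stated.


Fc = m * v^2 / r
v^2 = 8.14^2 = 66.2596
Fc = 62.46 * 66.2596 / 30.98
Fc = 4138.5746 / 30.98 = 133.5886 N

133.5886 N
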